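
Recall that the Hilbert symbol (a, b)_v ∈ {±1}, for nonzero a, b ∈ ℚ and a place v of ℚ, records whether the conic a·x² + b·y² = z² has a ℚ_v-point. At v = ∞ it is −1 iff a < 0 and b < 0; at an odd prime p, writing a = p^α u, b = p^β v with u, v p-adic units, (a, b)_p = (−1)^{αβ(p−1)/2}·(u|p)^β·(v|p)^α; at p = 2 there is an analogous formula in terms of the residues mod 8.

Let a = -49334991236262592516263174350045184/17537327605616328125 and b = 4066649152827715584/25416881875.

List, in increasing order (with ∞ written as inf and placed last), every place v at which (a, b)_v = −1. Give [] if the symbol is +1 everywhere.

Mod squares: a ≡ -1495, b ≡ 3573349. Check v ∈ {∞, 2, 3, 5, 7, 11, 13, 17, 19, 23, 37}.
v=19: a=19^-4·(≡17), b=19^-3·(≡17) mod 19; (17|19)=+1, (17|19)=+1; (−1)^{-4·-3·9}·(+1)^-3·(+1)^-4 = +1.
v=37: a=37^2·(≡2), b=37^1·(≡1) mod 37; (2|37)=-1, (1|37)=+1; (−1)^{2·1·18}·(-1)^1·(+1)^2 = -1.
v=∞: -1495 < 0 and 3573349 > 0  ⇒  (a,b)_∞ = +1.
v=23: a=23^5·(≡13), b=23^3·(≡15) mod 23; (13|23)=+1, (15|23)=-1; (−1)^{5·3·11}·(+1)^3·(-1)^5 = +1.
v=17: a=17^4·(≡13), b=17^1·(≡8) mod 17; (13|17)=+1, (8|17)=+1; (−1)^{4·1·8}·(+1)^1·(+1)^4 = +1.
v=7: a=7^-6·(≡3), b=7^-2·(≡6) mod 7; (3|7)=-1, (6|7)=-1; (−1)^{-6·-2·3}·(-1)^-2·(-1)^-6 = +1.
v=3: a=3^16·(≡2), b=3^10·(≡1) mod 3; (2|3)=-1, (1|3)=+1; (−1)^{16·10·1}·(-1)^10·(+1)^16 = +1.
v=13: a=13^5·(≡7), b=13^3·(≡3) mod 13; (7|13)=-1, (3|13)=+1; (−1)^{5·3·6}·(-1)^3·(+1)^5 = -1.
v=11: a=11^-4·(≡3), b=11^-2·(≡7) mod 11; (3|11)=+1, (7|11)=-1; (−1)^{-4·-2·5}·(+1)^-2·(-1)^-4 = +1.
v=5: a=5^-7·(≡4), b=5^-4·(≡4) mod 5; (4|5)=+1, (4|5)=+1; (−1)^{-7·-4·2}·(+1)^-4·(+1)^-7 = +1.
v=2: v_2(a)=22, v_2(b)=12; units ≡ 1, 5 (mod 8); ε·ε+αω+βω = 0·0+22·1+12·0 ≡ 0  ⇒  (a,b)_2 = +1.
|Ram(-1495, 3573349)| = 2, even; anisotropic at {13, 37}.

[13, 37]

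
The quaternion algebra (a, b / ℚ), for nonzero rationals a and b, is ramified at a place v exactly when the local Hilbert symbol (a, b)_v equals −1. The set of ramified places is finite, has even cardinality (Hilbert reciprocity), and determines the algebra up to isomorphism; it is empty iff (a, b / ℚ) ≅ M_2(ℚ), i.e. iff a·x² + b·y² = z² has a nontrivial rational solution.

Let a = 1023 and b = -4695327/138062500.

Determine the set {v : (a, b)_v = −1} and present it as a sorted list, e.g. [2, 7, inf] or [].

(a, b) ≡ (1023, -7) mod (ℚ^×)²; places V = {2, 3, 5, 7, 11, 13, 31, 47, ∞}.
(a,b)_7: α=0, u≡1; β=3, v≡5 (mod 7); (1|7)=+1, (5|7)=-1; sign (−1)^0·+1^3·-1^0 = +1.
(a,b)_2: α=0, β=-2; u≡7, v≡1 (mod 8); ε(u)ε(v)=1·0, αω(v)=0·0, βω(u)=-2·0; sum ≡ 0  ⇒  +1.
(a,b)_3: α=1, u≡2; β=4, v≡2 (mod 3); (2|3)=-1, (2|3)=-1; sign (−1)^0·-1^4·-1^1 = -1.
(a,b)_11: α=1, u≡5; β=0, v≡3 (mod 11); (5|11)=+1, (3|11)=+1; sign (−1)^0·+1^0·+1^1 = +1.
(a,b)_∞: sgn(1023)=+, sgn(-7)=−, so +1.
(a,b)_31: α=1, u≡2; β=0, v≡26 (mod 31); (2|31)=+1, (26|31)=-1; sign (−1)^0·+1^0·-1^1 = -1.
(a,b)_13: α=0, u≡9; β=2, v≡6 (mod 13); (9|13)=+1, (6|13)=-1; sign (−1)^0·+1^2·-1^0 = +1.
(a,b)_5: α=0, u≡3; β=-6, v≡3 (mod 5); (3|5)=-1, (3|5)=-1; sign (−1)^0·-1^-6·-1^0 = +1.
(a,b)_47: α=0, u≡36; β=-2, v≡45 (mod 47); (36|47)=+1, (45|47)=-1; sign (−1)^0·+1^-2·-1^0 = +1.
(1023, -7 / ℚ) ramifies at {3, 31}: a division algebra.

[3, 31]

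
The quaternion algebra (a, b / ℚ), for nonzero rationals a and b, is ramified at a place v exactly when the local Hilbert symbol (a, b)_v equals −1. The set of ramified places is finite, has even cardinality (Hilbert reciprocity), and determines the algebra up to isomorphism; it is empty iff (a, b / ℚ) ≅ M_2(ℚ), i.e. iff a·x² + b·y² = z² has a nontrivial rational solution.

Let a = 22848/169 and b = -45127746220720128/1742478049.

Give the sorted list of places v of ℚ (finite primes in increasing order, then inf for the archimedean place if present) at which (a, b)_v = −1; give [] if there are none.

(a, b) ≡ (357, -11067) mod (ℚ^×)²; places V = {2, 3, 7, 13, 17, 19, 29, 31, ∞}.
(a,b)_7: α=1, u≡2; β=1, v≡4 (mod 7); (2|7)=+1, (4|7)=+1; sign (−1)^1·+1^1·+1^1 = -1.
(a,b)_29: α=0, u≡24; β=2, v≡17 (mod 29); (24|29)=+1, (17|29)=-1; sign (−1)^0·+1^2·-1^0 = +1.
(a,b)_∞: sgn(357)=+, sgn(-11067)=−, so +1.
(a,b)_19: α=0, u≡14; β=-2, v≡15 (mod 19); (14|19)=-1, (15|19)=-1; sign (−1)^0·-1^-2·-1^0 = +1.
(a,b)_17: α=1, u≡16; β=3, v≡10 (mod 17); (16|17)=+1, (10|17)=-1; sign (−1)^0·+1^3·-1^1 = -1.
(a,b)_31: α=0, u≡20; β=1, v≡30 (mod 31); (20|31)=+1, (30|31)=-1; sign (−1)^0·+1^1·-1^0 = +1.
(a,b)_13: α=-2, u≡7; β=-6, v≡10 (mod 13); (7|13)=-1, (10|13)=+1; sign (−1)^0·-1^-6·+1^-2 = +1.
(a,b)_3: α=1, u≡2; β=1, v≡1 (mod 3); (2|3)=-1, (1|3)=+1; sign (−1)^1·-1^1·+1^1 = +1.
(a,b)_2: α=6, β=24; u≡5, v≡5 (mod 8); ε(u)ε(v)=0·0, αω(v)=6·1, βω(u)=24·1; sum ≡ 0  ⇒  +1.
Ram(357, -11067) = {7, 17}; no ℚ_7-point on the conic.

[7, 17]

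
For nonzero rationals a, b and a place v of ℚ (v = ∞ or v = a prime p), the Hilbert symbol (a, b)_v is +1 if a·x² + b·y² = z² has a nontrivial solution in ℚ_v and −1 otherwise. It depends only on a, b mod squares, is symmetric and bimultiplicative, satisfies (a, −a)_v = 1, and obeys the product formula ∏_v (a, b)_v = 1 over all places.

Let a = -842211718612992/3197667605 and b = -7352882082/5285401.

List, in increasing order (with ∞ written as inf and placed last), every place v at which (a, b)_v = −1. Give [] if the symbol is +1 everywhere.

Mod squares: a ≡ -10, b ≡ -1218. Check v ∈ {∞, 2, 3, 5, 7, 11, 13, 19, 29}.
v=19: a=19^-2·(≡17), b=19^-2·(≡9) mod 19; (17|19)=+1, (9|19)=+1; (−1)^{-2·-2·9}·(+1)^-2·(+1)^-2 = +1.
v=29: a=29^2·(≡2), b=29^1·(≡16) mod 29; (2|29)=-1, (16|29)=+1; (−1)^{2·1·14}·(-1)^1·(+1)^2 = -1.
v=11: a=11^-6·(≡9), b=11^-4·(≡9) mod 11; (9|11)=+1, (9|11)=+1; (−1)^{-6·-4·5}·(+1)^-4·(+1)^-6 = +1.
v=3: a=3^10·(≡2), b=3^7·(≡2) mod 3; (2|3)=-1, (2|3)=-1; (−1)^{10·7·1}·(-1)^7·(-1)^10 = -1.
v=5: a=5^-1·(≡3), b=5^0·(≡3) mod 5; (3|5)=-1, (3|5)=-1; (−1)^{-1·0·2}·(-1)^0·(-1)^-1 = -1.
v=∞: -10 < 0 and -1218 < 0  ⇒  (a,b)_∞ = -1.
v=2: v_2(a)=11, v_2(b)=1; units ≡ 3, 7 (mod 8); ε·ε+αω+βω = 1·1+11·0+1·1 ≡ 0  ⇒  (a,b)_2 = +1.
v=13: a=13^2·(≡4), b=13^2·(≡10) mod 13; (4|13)=+1, (10|13)=+1; (−1)^{2·2·6}·(+1)^2·(+1)^2 = +1.
v=7: a=7^2·(≡2), b=7^3·(≡4) mod 7; (2|7)=+1, (4|7)=+1; (−1)^{2·3·3}·(+1)^3·(+1)^2 = +1.
|Ram(-10, -1218)| = 4, even; anisotropic at {3, 5, 29, ∞}.

[3, 5, 29, inf]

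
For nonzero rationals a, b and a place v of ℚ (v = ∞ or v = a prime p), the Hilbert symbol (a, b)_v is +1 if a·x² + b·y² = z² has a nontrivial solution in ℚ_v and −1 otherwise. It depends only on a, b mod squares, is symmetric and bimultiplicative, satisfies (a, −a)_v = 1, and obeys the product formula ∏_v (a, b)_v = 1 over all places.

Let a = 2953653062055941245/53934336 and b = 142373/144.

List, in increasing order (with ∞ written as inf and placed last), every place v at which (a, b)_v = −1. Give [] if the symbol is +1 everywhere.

[5, 7]

(a, b) ≡ (5005, 77) mod (ℚ^×)²; places V = {2, 3, 5, 7, 11, 13, 17, 23, 29, 43, ∞}.
(a,b)_11: α=5, u≡9; β=1, v≡7 (mod 11); (9|11)=+1, (7|11)=-1; sign (−1)^1·+1^1·-1^5 = +1.
(a,b)_23: α=2, u≡19; β=0, v≡12 (mod 23); (19|23)=-1, (12|23)=+1; sign (−1)^0·-1^0·+1^2 = +1.
(a,b)_13: α=1, u≡2; β=0, v≡10 (mod 13); (2|13)=-1, (10|13)=+1; sign (−1)^0·-1^0·+1^1 = +1.
(a,b)_2: α=-8, β=-4; u≡5, v≡5 (mod 8); ε(u)ε(v)=0·0, αω(v)=-8·1, βω(u)=-4·1; sum ≡ 0  ⇒  +1.
(a,b)_7: α=3, u≡2; β=1, v≡1 (mod 7); (2|7)=+1, (1|7)=+1; sign (−1)^1·+1^1·+1^3 = -1.
(a,b)_3: α=-6, u≡1; β=-2, v≡2 (mod 3); (1|3)=+1, (2|3)=-1; sign (−1)^0·+1^-2·-1^-6 = +1.
(a,b)_5: α=1, u≡4; β=0, v≡2 (mod 5); (4|5)=+1, (2|5)=-1; sign (−1)^0·+1^0·-1^1 = -1.
(a,b)_17: α=-2, u≡10; β=0, v≡4 (mod 17); (10|17)=-1, (4|17)=+1; sign (−1)^0·-1^0·+1^-2 = +1.
(a,b)_43: α=2, u≡9; β=2, v≡8 (mod 43); (9|43)=+1, (8|43)=-1; sign (−1)^0·+1^2·-1^2 = +1.
(a,b)_∞: sgn(5005)=+, sgn(77)=+, so +1.
(a,b)_29: α=2, u≡26; β=0, v≡17 (mod 29); (26|29)=-1, (17|29)=-1; sign (−1)^0·-1^0·-1^2 = +1.
|Ram(5005, 77)| = 2, even; anisotropic at {5, 7}.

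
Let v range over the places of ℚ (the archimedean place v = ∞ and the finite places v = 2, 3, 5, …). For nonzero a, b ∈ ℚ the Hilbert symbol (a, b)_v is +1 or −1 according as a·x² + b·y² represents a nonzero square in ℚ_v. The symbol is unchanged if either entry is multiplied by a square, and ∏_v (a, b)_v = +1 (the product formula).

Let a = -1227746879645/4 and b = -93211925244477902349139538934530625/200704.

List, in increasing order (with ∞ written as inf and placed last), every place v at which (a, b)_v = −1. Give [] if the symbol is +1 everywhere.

[2, 11, 23, 43, 53, inf]

Mod squares: a ≡ -1227746879645, b ≡ -30537169. Check v ∈ {∞, 2, 3, 5, 7, 11, 13, 17, 23, 41, 43, 47, 53}.
v=7: a=7^0·(≡2), b=7^-2·(≡4) mod 7; (2|7)=+1, (4|7)=+1; (−1)^{0·-2·3}·(+1)^-2·(+1)^0 = +1.
v=11: a=11^1·(≡6), b=11^2·(≡6) mod 11; (6|11)=-1, (6|11)=-1; (−1)^{1·2·5}·(-1)^2·(-1)^1 = -1.
v=53: a=53^1·(≡2), b=53^3·(≡29) mod 53; (2|53)=-1, (29|53)=+1; (−1)^{1·3·26}·(-1)^3·(+1)^1 = -1.
v=5: a=5^1·(≡4), b=5^4·(≡4) mod 5; (4|5)=+1, (4|5)=+1; (−1)^{1·4·2}·(+1)^4·(+1)^1 = +1.
v=∞: -1227746879645 < 0 and -30537169 < 0  ⇒  (a,b)_∞ = -1.
v=43: a=43^1·(≡10), b=43^2·(≡30) mod 43; (10|43)=+1, (30|43)=-1; (−1)^{1·2·21}·(+1)^2·(-1)^1 = -1.
v=13: a=13^1·(≡4), b=13^3·(≡3) mod 13; (4|13)=+1, (3|13)=+1; (−1)^{1·3·6}·(+1)^3·(+1)^1 = +1.
v=47: a=47^1·(≡5), b=47^3·(≡27) mod 47; (5|47)=-1, (27|47)=+1; (−1)^{1·3·23}·(-1)^3·(+1)^1 = +1.
v=23: a=23^1·(≡16), b=23^3·(≡6) mod 23; (16|23)=+1, (6|23)=+1; (−1)^{1·3·11}·(+1)^3·(+1)^1 = -1.
v=41: a=41^1·(≡12), b=41^3·(≡12) mod 41; (12|41)=-1, (12|41)=-1; (−1)^{1·3·20}·(-1)^3·(-1)^1 = +1.
v=3: a=3^0·(≡1), b=3^4·(≡2) mod 3; (1|3)=+1, (2|3)=-1; (−1)^{0·4·1}·(+1)^4·(-1)^0 = +1.
v=2: v_2(a)=-2, v_2(b)=-12; units ≡ 3, 7 (mod 8); ε·ε+αω+βω = 1·1+-2·0+-12·1 ≡ 1  ⇒  (a,b)_2 = -1.
v=17: a=17^1·(≡8), b=17^2·(≡13) mod 17; (8|17)=+1, (13|17)=+1; (−1)^{1·2·8}·(+1)^2·(+1)^1 = +1.
Ram(-1227746879645, -30537169) = {2, 11, 23, 43, 53, ∞}; no ℚ_2-point on the conic.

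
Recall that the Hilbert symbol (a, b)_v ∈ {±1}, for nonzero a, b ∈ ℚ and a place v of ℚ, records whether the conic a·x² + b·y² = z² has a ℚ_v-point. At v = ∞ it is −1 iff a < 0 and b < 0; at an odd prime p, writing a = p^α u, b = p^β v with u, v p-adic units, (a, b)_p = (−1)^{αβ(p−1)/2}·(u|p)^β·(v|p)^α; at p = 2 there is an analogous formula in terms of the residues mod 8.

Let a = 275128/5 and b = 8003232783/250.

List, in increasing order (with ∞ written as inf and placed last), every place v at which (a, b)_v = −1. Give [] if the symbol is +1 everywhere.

[2, 5]

Mod squares: a ≡ 1190, b ≡ 70. Check v ∈ {∞, 2, 3, 5, 7, 13, 17}.
v=3: a=3^0·(≡2), b=3^4·(≡1) mod 3; (2|3)=-1, (1|3)=+1; (−1)^{0·4·1}·(-1)^4·(+1)^0 = +1.
v=7: a=7^1·(≡4), b=7^1·(≡6) mod 7; (4|7)=+1, (6|7)=-1; (−1)^{1·1·3}·(+1)^1·(-1)^1 = +1.
v=13: a=13^0·(≡7), b=13^2·(≡11) mod 13; (7|13)=-1, (11|13)=-1; (−1)^{0·2·6}·(-1)^2·(-1)^0 = +1.
v=5: a=5^-1·(≡3), b=5^-3·(≡4) mod 5; (3|5)=-1, (4|5)=+1; (−1)^{-1·-3·2}·(-1)^-3·(+1)^-1 = -1.
v=2: v_2(a)=3, v_2(b)=-1; units ≡ 3, 3 (mod 8); ε·ε+αω+βω = 1·1+3·1+-1·1 ≡ 1  ⇒  (a,b)_2 = -1.
v=17: a=17^3·(≡1), b=17^4·(≡8) mod 17; (1|17)=+1, (8|17)=+1; (−1)^{3·4·8}·(+1)^4·(+1)^3 = +1.
v=∞: 1190 > 0 and 70 > 0  ⇒  (a,b)_∞ = +1.
Ram(1190, 70) = {2, 5}; no ℚ_2-point on the conic.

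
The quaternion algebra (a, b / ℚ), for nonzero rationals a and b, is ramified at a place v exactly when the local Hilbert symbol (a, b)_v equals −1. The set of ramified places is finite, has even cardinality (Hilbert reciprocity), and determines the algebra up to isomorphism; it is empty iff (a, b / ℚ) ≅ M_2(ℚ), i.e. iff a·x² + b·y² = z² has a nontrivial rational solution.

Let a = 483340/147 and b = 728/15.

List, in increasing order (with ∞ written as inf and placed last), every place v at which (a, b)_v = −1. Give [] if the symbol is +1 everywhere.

[3, 7, 11, 13]

Mod squares: a ≡ 2145, b ≡ 2730. Check v ∈ {∞, 2, 3, 5, 7, 11, 13}.
v=∞: 2145 > 0 and 2730 > 0  ⇒  (a,b)_∞ = +1.
v=5: a=5^1·(≡4), b=5^-1·(≡1) mod 5; (4|5)=+1, (1|5)=+1; (−1)^{1·-1·2}·(+1)^-1·(+1)^1 = +1.
v=7: a=7^-2·(≡6), b=7^1·(≡6) mod 7; (6|7)=-1, (6|7)=-1; (−1)^{-2·1·3}·(-1)^1·(-1)^-2 = -1.
v=11: a=11^1·(≡7), b=11^0·(≡6) mod 11; (7|11)=-1, (6|11)=-1; (−1)^{1·0·5}·(-1)^0·(-1)^1 = -1.
v=2: v_2(a)=2, v_2(b)=3; units ≡ 1, 5 (mod 8); ε·ε+αω+βω = 0·0+2·1+3·0 ≡ 0  ⇒  (a,b)_2 = +1.
v=3: a=3^-1·(≡1), b=3^-1·(≡1) mod 3; (1|3)=+1, (1|3)=+1; (−1)^{-1·-1·1}·(+1)^-1·(+1)^-1 = -1.
v=13: a=13^3·(≡3), b=13^1·(≡2) mod 13; (3|13)=+1, (2|13)=-1; (−1)^{3·1·6}·(+1)^1·(-1)^3 = -1.
|Ram(2145, 2730)| = 4, even; anisotropic at {3, 7, 11, 13}.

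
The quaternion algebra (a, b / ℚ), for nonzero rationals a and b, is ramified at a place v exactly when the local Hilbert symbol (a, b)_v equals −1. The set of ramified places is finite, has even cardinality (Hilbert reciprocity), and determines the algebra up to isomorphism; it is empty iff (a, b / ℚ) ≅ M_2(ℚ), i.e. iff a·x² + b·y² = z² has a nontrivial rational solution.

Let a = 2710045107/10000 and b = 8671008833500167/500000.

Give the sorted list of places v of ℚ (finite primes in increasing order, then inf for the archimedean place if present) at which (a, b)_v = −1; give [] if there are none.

[3, 19]

(a, b) ≡ (627, 14) mod (ℚ^×)²; places V = {2, 3, 5, 7, 11, 19, ∞}.
(a,b)_19: α=1, u≡10; β=2, v≡8 (mod 19); (10|19)=-1, (8|19)=-1; sign (−1)^0·-1^2·-1^1 = -1.
(a,b)_5: α=-4, u≡2; β=-6, v≡1 (mod 5); (2|5)=-1, (1|5)=+1; sign (−1)^0·-1^-6·+1^-4 = +1.
(a,b)_11: α=3, u≡8; β=4, v≡1 (mod 11); (8|11)=-1, (1|11)=+1; sign (−1)^0·-1^4·+1^3 = +1.
(a,b)_7: α=2, u≡2; β=3, v≡1 (mod 7); (2|7)=+1, (1|7)=+1; sign (−1)^0·+1^3·+1^2 = +1.
(a,b)_3: α=7, u≡2; β=14, v≡2 (mod 3); (2|3)=-1, (2|3)=-1; sign (−1)^0·-1^14·-1^7 = -1.
(a,b)_∞: sgn(627)=+, sgn(14)=+, so +1.
(a,b)_2: α=-4, β=-5; u≡3, v≡7 (mod 8); ε(u)ε(v)=1·1, αω(v)=-4·0, βω(u)=-5·1; sum ≡ 0  ⇒  +1.
|Ram(627, 14)| = 2, even; anisotropic at {3, 19}.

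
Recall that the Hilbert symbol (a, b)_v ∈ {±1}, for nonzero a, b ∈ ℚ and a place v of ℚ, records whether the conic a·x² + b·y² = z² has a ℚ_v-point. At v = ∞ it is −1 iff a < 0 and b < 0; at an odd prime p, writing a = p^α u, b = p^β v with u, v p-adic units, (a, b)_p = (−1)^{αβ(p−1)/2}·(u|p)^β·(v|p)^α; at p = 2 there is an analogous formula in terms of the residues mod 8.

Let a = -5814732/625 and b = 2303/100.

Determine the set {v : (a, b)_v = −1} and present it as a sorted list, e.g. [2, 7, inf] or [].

[3, 29]

Mod squares: a ≡ -29667, b ≡ 47. Check v ∈ {∞, 2, 3, 5, 7, 11, 29, 31, 47}.
v=5: a=5^-4·(≡3), b=5^-2·(≡2) mod 5; (3|5)=-1, (2|5)=-1; (−1)^{-4·-2·2}·(-1)^-2·(-1)^-4 = +1.
v=7: a=7^2·(≡5), b=7^2·(≡6) mod 7; (5|7)=-1, (6|7)=-1; (−1)^{2·2·3}·(-1)^2·(-1)^2 = +1.
v=31: a=31^1·(≡8), b=31^0·(≡19) mod 31; (8|31)=+1, (19|31)=+1; (−1)^{1·0·15}·(+1)^0·(+1)^1 = +1.
v=3: a=3^1·(≡2), b=3^0·(≡2) mod 3; (2|3)=-1, (2|3)=-1; (−1)^{1·0·1}·(-1)^0·(-1)^1 = -1.
v=2: v_2(a)=2, v_2(b)=-2; units ≡ 5, 7 (mod 8); ε·ε+αω+βω = 0·1+2·0+-2·1 ≡ 0  ⇒  (a,b)_2 = +1.
v=∞: -29667 < 0 and 47 > 0  ⇒  (a,b)_∞ = +1.
v=11: a=11^1·(≡9), b=11^0·(≡4) mod 11; (9|11)=+1, (4|11)=+1; (−1)^{1·0·5}·(+1)^0·(+1)^1 = +1.
v=29: a=29^1·(≡18), b=29^0·(≡21) mod 29; (18|29)=-1, (21|29)=-1; (−1)^{1·0·14}·(-1)^0·(-1)^1 = -1.
v=47: a=47^0·(≡1), b=47^1·(≡16) mod 47; (1|47)=+1, (16|47)=+1; (−1)^{0·1·23}·(+1)^1·(+1)^0 = +1.
|Ram(-29667, 47)| = 2, even; anisotropic at {3, 29}.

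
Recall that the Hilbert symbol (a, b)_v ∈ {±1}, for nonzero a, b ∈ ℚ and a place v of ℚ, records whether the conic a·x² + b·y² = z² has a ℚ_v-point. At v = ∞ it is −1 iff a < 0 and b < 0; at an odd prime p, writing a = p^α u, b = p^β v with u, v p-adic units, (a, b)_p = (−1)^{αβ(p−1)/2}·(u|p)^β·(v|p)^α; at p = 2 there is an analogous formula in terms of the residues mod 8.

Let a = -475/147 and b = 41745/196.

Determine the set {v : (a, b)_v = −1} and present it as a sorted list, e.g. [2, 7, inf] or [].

Mod squares: a ≡ -57, b ≡ 345. Check v ∈ {∞, 2, 3, 5, 7, 11, 19, 23}.
v=2: v_2(a)=0, v_2(b)=-2; units ≡ 7, 1 (mod 8); ε·ε+αω+βω = 1·0+0·0+-2·0 ≡ 0  ⇒  (a,b)_2 = +1.
v=∞: -57 < 0 and 345 > 0  ⇒  (a,b)_∞ = +1.
v=23: a=23^0·(≡6), b=23^1·(≡19) mod 23; (6|23)=+1, (19|23)=-1; (−1)^{0·1·11}·(+1)^1·(-1)^0 = +1.
v=5: a=5^2·(≡3), b=5^1·(≡4) mod 5; (3|5)=-1, (4|5)=+1; (−1)^{2·1·2}·(-1)^1·(+1)^2 = -1.
v=11: a=11^0·(≡5), b=11^2·(≡9) mod 11; (5|11)=+1, (9|11)=+1; (−1)^{0·2·5}·(+1)^2·(+1)^0 = +1.
v=7: a=7^-2·(≡5), b=7^-2·(≡1) mod 7; (5|7)=-1, (1|7)=+1; (−1)^{-2·-2·3}·(-1)^-2·(+1)^-2 = +1.
v=3: a=3^-1·(≡2), b=3^1·(≡1) mod 3; (2|3)=-1, (1|3)=+1; (−1)^{-1·1·1}·(-1)^1·(+1)^-1 = +1.
v=19: a=19^1·(≡5), b=19^0·(≡13) mod 19; (5|19)=+1, (13|19)=-1; (−1)^{1·0·9}·(+1)^0·(-1)^1 = -1.
Ram(-57, 345) = {5, 19}; no ℚ_5-point on the conic.

[5, 19]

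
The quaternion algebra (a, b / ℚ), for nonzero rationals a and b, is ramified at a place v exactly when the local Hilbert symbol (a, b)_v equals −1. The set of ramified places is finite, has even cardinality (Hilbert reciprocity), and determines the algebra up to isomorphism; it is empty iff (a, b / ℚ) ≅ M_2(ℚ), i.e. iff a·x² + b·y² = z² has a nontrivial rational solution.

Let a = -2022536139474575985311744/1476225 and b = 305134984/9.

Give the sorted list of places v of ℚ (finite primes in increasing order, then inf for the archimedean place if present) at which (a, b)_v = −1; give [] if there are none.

Mod squares: a ≡ -84854, b ≡ 90706. Check v ∈ {∞, 2, 3, 5, 7, 11, 19, 29, 31}.
v=31: a=31^2·(≡6), b=31^1·(≡11) mod 31; (6|31)=-1, (11|31)=-1; (−1)^{2·1·15}·(-1)^1·(-1)^2 = -1.
v=11: a=11^3·(≡6), b=11^1·(≡7) mod 11; (6|11)=-1, (7|11)=-1; (−1)^{3·1·5}·(-1)^1·(-1)^3 = -1.
v=19: a=19^3·(≡3), b=19^1·(≡9) mod 19; (3|19)=-1, (9|19)=+1; (−1)^{3·1·9}·(-1)^1·(+1)^3 = +1.
v=2: v_2(a)=15, v_2(b)=3; units ≡ 5, 1 (mod 8); ε·ε+αω+βω = 0·0+15·0+3·1 ≡ 1  ⇒  (a,b)_2 = -1.
v=∞: -84854 < 0 and 90706 > 0  ⇒  (a,b)_∞ = +1.
v=29: a=29^5·(≡26), b=29^2·(≡7) mod 29; (26|29)=-1, (7|29)=+1; (−1)^{5·2·14}·(-1)^2·(+1)^5 = +1.
v=3: a=3^-10·(≡1), b=3^-2·(≡1) mod 3; (1|3)=+1, (1|3)=+1; (−1)^{-10·-2·1}·(+1)^-2·(+1)^-10 = +1.
v=5: a=5^-2·(≡4), b=5^0·(≡1) mod 5; (4|5)=+1, (1|5)=+1; (−1)^{-2·0·2}·(+1)^0·(+1)^-2 = +1.
v=7: a=7^3·(≡1), b=7^1·(≡2) mod 7; (1|7)=+1, (2|7)=+1; (−1)^{3·1·3}·(+1)^1·(+1)^3 = -1.
|Ram(-84854, 90706)| = 4, even; anisotropic at {2, 7, 11, 31}.

[2, 7, 11, 31]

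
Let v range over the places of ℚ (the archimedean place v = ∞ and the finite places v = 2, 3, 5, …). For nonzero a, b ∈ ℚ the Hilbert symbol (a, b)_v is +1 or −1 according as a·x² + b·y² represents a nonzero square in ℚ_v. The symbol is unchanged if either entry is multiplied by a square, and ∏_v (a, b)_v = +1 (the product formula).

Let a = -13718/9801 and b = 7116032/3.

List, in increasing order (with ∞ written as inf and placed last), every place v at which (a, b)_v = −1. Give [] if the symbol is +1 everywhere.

Mod squares: a ≡ -38, b ≡ 231. Check v ∈ {∞, 2, 3, 7, 11, 19}.
v=∞: -38 < 0 and 231 > 0  ⇒  (a,b)_∞ = +1.
v=11: a=11^-2·(≡8), b=11^1·(≡8) mod 11; (8|11)=-1, (8|11)=-1; (−1)^{-2·1·5}·(-1)^1·(-1)^-2 = -1.
v=2: v_2(a)=1, v_2(b)=8; units ≡ 5, 7 (mod 8); ε·ε+αω+βω = 0·1+1·0+8·1 ≡ 0  ⇒  (a,b)_2 = +1.
v=19: a=19^3·(≡7), b=19^2·(≡3) mod 19; (7|19)=+1, (3|19)=-1; (−1)^{3·2·9}·(+1)^2·(-1)^3 = -1.
v=3: a=3^-4·(≡1), b=3^-1·(≡2) mod 3; (1|3)=+1, (2|3)=-1; (−1)^{-4·-1·1}·(+1)^-1·(-1)^-4 = +1.
v=7: a=7^0·(≡2), b=7^1·(≡5) mod 7; (2|7)=+1, (5|7)=-1; (−1)^{0·1·3}·(+1)^1·(-1)^0 = +1.
Ram(-38, 231) = {11, 19}; no ℚ_11-point on the conic.

[11, 19]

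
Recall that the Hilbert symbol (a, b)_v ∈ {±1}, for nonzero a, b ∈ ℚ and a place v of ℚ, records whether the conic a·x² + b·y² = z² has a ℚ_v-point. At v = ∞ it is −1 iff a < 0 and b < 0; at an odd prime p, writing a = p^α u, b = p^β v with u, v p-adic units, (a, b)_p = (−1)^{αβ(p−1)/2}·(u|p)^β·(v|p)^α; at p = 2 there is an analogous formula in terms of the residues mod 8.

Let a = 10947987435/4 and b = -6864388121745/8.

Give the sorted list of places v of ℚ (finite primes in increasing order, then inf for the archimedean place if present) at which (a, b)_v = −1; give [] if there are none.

Mod squares: a ≡ 5115, b ≡ -5890. Check v ∈ {∞, 2, 3, 5, 7, 11, 19, 31}.
v=3: a=3^1·(≡1), b=3^2·(≡2) mod 3; (1|3)=+1, (2|3)=-1; (−1)^{1·2·1}·(+1)^2·(-1)^1 = -1.
v=7: a=7^2·(≡3), b=7^2·(≡1) mod 7; (3|7)=-1, (1|7)=+1; (−1)^{2·2·3}·(-1)^2·(+1)^2 = +1.
v=11: a=11^3·(≡9), b=11^4·(≡2) mod 11; (9|11)=+1, (2|11)=-1; (−1)^{3·4·5}·(+1)^4·(-1)^3 = -1.
v=31: a=31^1·(≡28), b=31^1·(≡26) mod 31; (28|31)=+1, (26|31)=-1; (−1)^{1·1·15}·(+1)^1·(-1)^1 = +1.
v=2: v_2(a)=-2, v_2(b)=-3; units ≡ 3, 7 (mod 8); ε·ε+αω+βω = 1·1+-2·0+-3·1 ≡ 0  ⇒  (a,b)_2 = +1.
v=5: a=5^1·(≡3), b=5^1·(≡2) mod 5; (3|5)=-1, (2|5)=-1; (−1)^{1·1·2}·(-1)^1·(-1)^1 = +1.
v=19: a=19^2·(≡1), b=19^3·(≡12) mod 19; (1|19)=+1, (12|19)=-1; (−1)^{2·3·9}·(+1)^3·(-1)^2 = +1.
v=∞: 5115 > 0 and -5890 < 0  ⇒  (a,b)_∞ = +1.
(5115, -5890 / ℚ) ramifies at {3, 11}: a division algebra.

[3, 11]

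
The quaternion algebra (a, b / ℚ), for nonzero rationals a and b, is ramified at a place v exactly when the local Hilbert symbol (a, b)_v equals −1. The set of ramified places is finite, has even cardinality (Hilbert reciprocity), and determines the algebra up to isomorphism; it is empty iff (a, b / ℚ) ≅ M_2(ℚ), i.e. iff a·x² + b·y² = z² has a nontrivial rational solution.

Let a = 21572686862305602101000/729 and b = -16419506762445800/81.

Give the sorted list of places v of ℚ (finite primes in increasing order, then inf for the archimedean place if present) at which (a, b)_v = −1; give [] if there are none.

[2, 5]

Mod squares: a ≡ 2210, b ≡ -2378. Check v ∈ {∞, 2, 3, 5, 13, 17, 29, 41}.
v=17: a=17^3·(≡6), b=17^2·(≡16) mod 17; (6|17)=-1, (16|17)=+1; (−1)^{3·2·8}·(-1)^2·(+1)^3 = +1.
v=3: a=3^-6·(≡2), b=3^-4·(≡1) mod 3; (2|3)=-1, (1|3)=+1; (−1)^{-6·-4·1}·(-1)^-4·(+1)^-6 = +1.
v=2: v_2(a)=3, v_2(b)=3; units ≡ 1, 3 (mod 8); ε·ε+αω+βω = 0·1+3·1+3·0 ≡ 1  ⇒  (a,b)_2 = -1.
v=13: a=13^3·(≡9), b=13^2·(≡12) mod 13; (9|13)=+1, (12|13)=+1; (−1)^{3·2·6}·(+1)^2·(+1)^3 = +1.
v=5: a=5^3·(≡2), b=5^2·(≡3) mod 5; (2|5)=-1, (3|5)=-1; (−1)^{3·2·2}·(-1)^2·(-1)^3 = -1.
v=41: a=41^4·(≡20), b=41^3·(≡13) mod 41; (20|41)=+1, (13|41)=-1; (−1)^{4·3·20}·(+1)^3·(-1)^4 = +1.
v=29: a=29^4·(≡25), b=29^3·(≡1) mod 29; (25|29)=+1, (1|29)=+1; (−1)^{4·3·14}·(+1)^3·(+1)^4 = +1.
v=∞: 2210 > 0 and -2378 < 0  ⇒  (a,b)_∞ = +1.
Ram(2210, -2378) = {2, 5}; no ℚ_2-point on the conic.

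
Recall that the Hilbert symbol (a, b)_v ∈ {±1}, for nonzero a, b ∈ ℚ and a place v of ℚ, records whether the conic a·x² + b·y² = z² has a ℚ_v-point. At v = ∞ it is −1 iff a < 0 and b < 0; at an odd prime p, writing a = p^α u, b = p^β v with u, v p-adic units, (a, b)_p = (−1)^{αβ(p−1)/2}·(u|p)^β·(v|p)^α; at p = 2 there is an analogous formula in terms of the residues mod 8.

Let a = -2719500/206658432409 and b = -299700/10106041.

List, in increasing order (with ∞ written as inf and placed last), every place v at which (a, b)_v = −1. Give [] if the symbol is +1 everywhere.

Mod squares: a ≡ -555, b ≡ -37. Check v ∈ {∞, 2, 3, 5, 7, 11, 13, 17, 37}.
v=2: v_2(a)=2, v_2(b)=2; units ≡ 5, 3 (mod 8); ε·ε+αω+βω = 0·1+2·1+2·1 ≡ 0  ⇒  (a,b)_2 = +1.
v=3: a=3^1·(≡1), b=3^4·(≡2) mod 3; (1|3)=+1, (2|3)=-1; (−1)^{1·4·1}·(+1)^4·(-1)^1 = -1.
v=37: a=37^1·(≡31), b=37^1·(≡25) mod 37; (31|37)=-1, (25|37)=+1; (−1)^{1·1·18}·(-1)^1·(+1)^1 = -1.
v=7: a=7^2·(≡5), b=7^0·(≡5) mod 7; (5|7)=-1, (5|7)=-1; (−1)^{2·0·3}·(-1)^0·(-1)^2 = +1.
v=17: a=17^-4·(≡11), b=17^-4·(≡5) mod 17; (11|17)=-1, (5|17)=-1; (−1)^{-4·-4·8}·(-1)^-4·(-1)^-4 = +1.
v=13: a=13^-2·(≡9), b=13^0·(≡8) mod 13; (9|13)=+1, (8|13)=-1; (−1)^{-2·0·6}·(+1)^0·(-1)^-2 = +1.
v=5: a=5^3·(≡1), b=5^2·(≡2) mod 5; (1|5)=+1, (2|5)=-1; (−1)^{3·2·2}·(+1)^2·(-1)^3 = -1.
v=11: a=11^-4·(≡10), b=11^-2·(≡8) mod 11; (10|11)=-1, (8|11)=-1; (−1)^{-4·-2·5}·(-1)^-2·(-1)^-4 = +1.
v=∞: -555 < 0 and -37 < 0  ⇒  (a,b)_∞ = -1.
Ram(-555, -37) = {3, 5, 37, ∞}; no ℚ_3-point on the conic.

[3, 5, 37, inf]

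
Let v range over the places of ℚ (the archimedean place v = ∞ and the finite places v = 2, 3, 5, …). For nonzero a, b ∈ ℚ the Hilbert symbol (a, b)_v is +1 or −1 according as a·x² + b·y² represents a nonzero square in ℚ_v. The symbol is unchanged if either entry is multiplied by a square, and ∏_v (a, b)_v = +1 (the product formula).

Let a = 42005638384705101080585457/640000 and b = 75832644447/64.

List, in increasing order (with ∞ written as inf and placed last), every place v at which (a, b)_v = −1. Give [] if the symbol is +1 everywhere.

[19, 37]

Mod squares: a ≡ 21793, b ≡ 2593367. Check v ∈ {∞, 2, 3, 5, 7, 11, 17, 19, 31, 37}.
v=∞: 21793 > 0 and 2593367 > 0  ⇒  (a,b)_∞ = +1.
v=2: v_2(a)=-10, v_2(b)=-6; units ≡ 1, 7 (mod 8); ε·ε+αω+βω = 0·1+-10·0+-6·0 ≡ 0  ⇒  (a,b)_2 = +1.
v=5: a=5^-4·(≡3), b=5^0·(≡3) mod 5; (3|5)=-1, (3|5)=-1; (−1)^{-4·0·2}·(-1)^0·(-1)^-4 = +1.
v=3: a=3^8·(≡1), b=3^4·(≡2) mod 3; (1|3)=+1, (2|3)=-1; (−1)^{8·4·1}·(+1)^4·(-1)^8 = +1.
v=7: a=7^2·(≡1), b=7^1·(≡5) mod 7; (1|7)=+1, (5|7)=-1; (−1)^{2·1·3}·(+1)^1·(-1)^2 = +1.
v=11: a=11^2·(≡6), b=11^0·(≡6) mod 11; (6|11)=-1, (6|11)=-1; (−1)^{2·0·5}·(-1)^0·(-1)^2 = +1.
v=19: a=19^5·(≡6), b=19^3·(≡6) mod 19; (6|19)=+1, (6|19)=+1; (−1)^{5·3·9}·(+1)^3·(+1)^5 = -1.
v=31: a=31^3·(≡12), b=31^1·(≡14) mod 31; (12|31)=-1, (14|31)=+1; (−1)^{3·1·15}·(-1)^1·(+1)^3 = +1.
v=17: a=17^2·(≡1), b=17^1·(≡6) mod 17; (1|17)=+1, (6|17)=-1; (−1)^{2·1·8}·(+1)^1·(-1)^2 = +1.
v=37: a=37^3·(≡30), b=37^1·(≡19) mod 37; (30|37)=+1, (19|37)=-1; (−1)^{3·1·18}·(+1)^1·(-1)^3 = -1.
|Ram(21793, 2593367)| = 2, even; anisotropic at {19, 37}.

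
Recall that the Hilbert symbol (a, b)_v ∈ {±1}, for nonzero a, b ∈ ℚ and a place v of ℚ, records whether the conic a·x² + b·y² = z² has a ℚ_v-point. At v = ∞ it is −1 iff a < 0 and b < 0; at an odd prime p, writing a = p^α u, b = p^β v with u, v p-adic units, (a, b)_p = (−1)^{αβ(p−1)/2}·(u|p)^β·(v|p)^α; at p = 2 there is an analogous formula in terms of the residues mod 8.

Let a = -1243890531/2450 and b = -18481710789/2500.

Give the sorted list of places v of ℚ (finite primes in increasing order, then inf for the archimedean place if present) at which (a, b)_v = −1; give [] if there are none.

[2, 23, 31, inf]

Mod squares: a ≡ -1702, b ≡ -26381. Check v ∈ {∞, 2, 3, 5, 7, 13, 23, 31, 37}.
v=37: a=37^1·(≡30), b=37^1·(≡30) mod 37; (30|37)=+1, (30|37)=+1; (−1)^{1·1·18}·(+1)^1·(+1)^1 = +1.
v=23: a=23^1·(≡6), b=23^1·(≡8) mod 23; (6|23)=+1, (8|23)=+1; (−1)^{1·1·11}·(+1)^1·(+1)^1 = -1.
v=13: a=13^2·(≡9), b=13^0·(≡1) mod 13; (9|13)=+1, (1|13)=+1; (−1)^{2·0·6}·(+1)^0·(+1)^2 = +1.
v=7: a=7^-2·(≡5), b=7^0·(≡4) mod 7; (5|7)=-1, (4|7)=+1; (−1)^{-2·0·3}·(-1)^0·(+1)^-2 = +1.
v=∞: -1702 < 0 and -26381 < 0  ⇒  (a,b)_∞ = -1.
v=2: v_2(a)=-1, v_2(b)=-2; units ≡ 5, 3 (mod 8); ε·ε+αω+βω = 0·1+-1·1+-2·1 ≡ 1  ⇒  (a,b)_2 = -1.
v=3: a=3^2·(≡2), b=3^6·(≡1) mod 3; (2|3)=-1, (1|3)=+1; (−1)^{2·6·1}·(-1)^6·(+1)^2 = +1.
v=31: a=31^2·(≡3), b=31^3·(≡26) mod 31; (3|31)=-1, (26|31)=-1; (−1)^{2·3·15}·(-1)^3·(-1)^2 = -1.
v=5: a=5^-2·(≡3), b=5^-4·(≡4) mod 5; (3|5)=-1, (4|5)=+1; (−1)^{-2·-4·2}·(-1)^-4·(+1)^-2 = +1.
|Ram(-1702, -26381)| = 4, even; anisotropic at {2, 23, 31, ∞}.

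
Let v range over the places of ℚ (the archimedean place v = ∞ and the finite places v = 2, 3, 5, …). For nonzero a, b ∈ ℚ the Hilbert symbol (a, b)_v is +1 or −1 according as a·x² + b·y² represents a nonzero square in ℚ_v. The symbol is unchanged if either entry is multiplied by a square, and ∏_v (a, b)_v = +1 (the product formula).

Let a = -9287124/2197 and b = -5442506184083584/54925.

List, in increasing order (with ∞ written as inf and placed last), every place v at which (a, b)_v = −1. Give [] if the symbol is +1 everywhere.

[2, 3, 7, 17, 19, inf]

Mod squares: a ≡ -57057, b ≡ -442. Check v ∈ {∞, 2, 3, 5, 7, 11, 13, 17, 19, 23, 47}.
v=11: a=11^1·(≡4), b=11^2·(≡9) mod 11; (4|11)=+1, (9|11)=+1; (−1)^{1·2·5}·(+1)^2·(+1)^1 = +1.
v=17: a=17^0·(≡11), b=17^1·(≡8) mod 17; (11|17)=-1, (8|17)=+1; (−1)^{0·1·8}·(-1)^1·(+1)^0 = -1.
v=3: a=3^1·(≡1), b=3^0·(≡2) mod 3; (1|3)=+1, (2|3)=-1; (−1)^{1·0·1}·(+1)^0·(-1)^1 = -1.
v=7: a=7^1·(≡1), b=7^2·(≡3) mod 7; (1|7)=+1, (3|7)=-1; (−1)^{1·2·3}·(+1)^2·(-1)^1 = -1.
v=5: a=5^0·(≡3), b=5^-2·(≡3) mod 5; (3|5)=-1, (3|5)=-1; (−1)^{0·-2·2}·(-1)^-2·(-1)^0 = +1.
v=∞: -57057 < 0 and -442 < 0  ⇒  (a,b)_∞ = -1.
v=13: a=13^-3·(≡11), b=13^-3·(≡5) mod 13; (11|13)=-1, (5|13)=-1; (−1)^{-3·-3·6}·(-1)^-3·(-1)^-3 = +1.
v=47: a=47^0·(≡25), b=47^2·(≡7) mod 47; (25|47)=+1, (7|47)=+1; (−1)^{0·2·23}·(+1)^2·(+1)^0 = +1.
v=2: v_2(a)=2, v_2(b)=7; units ≡ 7, 3 (mod 8); ε·ε+αω+βω = 1·1+2·1+7·0 ≡ 1  ⇒  (a,b)_2 = -1.
v=23: a=23^2·(≡9), b=23^2·(≡16) mod 23; (9|23)=+1, (16|23)=+1; (−1)^{2·2·11}·(+1)^2·(+1)^2 = +1.
v=19: a=19^1·(≡3), b=19^2·(≡10) mod 19; (3|19)=-1, (10|19)=-1; (−1)^{1·2·9}·(-1)^2·(-1)^1 = -1.
|Ram(-57057, -442)| = 6, even; anisotropic at {2, 3, 7, 17, 19, ∞}.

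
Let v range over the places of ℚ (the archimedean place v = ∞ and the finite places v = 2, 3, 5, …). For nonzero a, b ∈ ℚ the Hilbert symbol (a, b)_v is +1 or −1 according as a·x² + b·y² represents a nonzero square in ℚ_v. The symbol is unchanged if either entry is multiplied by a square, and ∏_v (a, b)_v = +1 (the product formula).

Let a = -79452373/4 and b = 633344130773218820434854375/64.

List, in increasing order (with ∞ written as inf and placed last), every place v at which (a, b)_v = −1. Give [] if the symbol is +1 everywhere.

Mod squares: a ≡ -1621477, b ≡ 147407. Check v ∈ {∞, 2, 3, 5, 7, 11, 13, 17, 23, 29}.
v=29: a=29^1·(≡24), b=29^3·(≡11) mod 29; (24|29)=+1, (11|29)=-1; (−1)^{1·3·14}·(+1)^3·(-1)^1 = -1.
v=∞: -1621477 < 0 and 147407 > 0  ⇒  (a,b)_∞ = +1.
v=17: a=17^1·(≡14), b=17^3·(≡8) mod 17; (14|17)=-1, (8|17)=+1; (−1)^{1·3·8}·(-1)^3·(+1)^1 = -1.
v=11: a=11^1·(≡5), b=11^4·(≡10) mod 11; (5|11)=+1, (10|11)=-1; (−1)^{1·4·5}·(+1)^4·(-1)^1 = -1.
v=5: a=5^0·(≡3), b=5^4·(≡3) mod 5; (3|5)=-1, (3|5)=-1; (−1)^{0·4·2}·(-1)^4·(-1)^0 = +1.
v=7: a=7^2·(≡6), b=7^4·(≡2) mod 7; (6|7)=-1, (2|7)=+1; (−1)^{2·4·3}·(-1)^4·(+1)^2 = +1.
v=2: v_2(a)=-2, v_2(b)=-6; units ≡ 3, 7 (mod 8); ε·ε+αω+βω = 1·1+-2·0+-6·1 ≡ 1  ⇒  (a,b)_2 = -1.
v=23: a=23^1·(≡20), b=23^3·(≡22) mod 23; (20|23)=-1, (22|23)=-1; (−1)^{1·3·11}·(-1)^3·(-1)^1 = -1.
v=13: a=13^1·(≡2), b=13^3·(≡4) mod 13; (2|13)=-1, (4|13)=+1; (−1)^{1·3·6}·(-1)^3·(+1)^1 = -1.
v=3: a=3^0·(≡2), b=3^2·(≡2) mod 3; (2|3)=-1, (2|3)=-1; (−1)^{0·2·1}·(-1)^2·(-1)^0 = +1.
|Ram(-1621477, 147407)| = 6, even; anisotropic at {2, 11, 13, 17, 23, 29}.

[2, 11, 13, 17, 23, 29]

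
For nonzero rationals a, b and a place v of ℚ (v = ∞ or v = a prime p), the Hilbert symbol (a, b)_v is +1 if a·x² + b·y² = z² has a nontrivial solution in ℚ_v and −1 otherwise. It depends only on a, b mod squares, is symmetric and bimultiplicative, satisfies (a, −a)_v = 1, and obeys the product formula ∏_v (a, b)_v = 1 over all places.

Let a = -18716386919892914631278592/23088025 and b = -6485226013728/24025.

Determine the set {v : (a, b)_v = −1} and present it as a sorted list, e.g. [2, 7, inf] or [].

Mod squares: a ≡ -87, b ≡ -8162. Check v ∈ {∞, 2, 3, 5, 7, 11, 29, 31, 53}.
v=31: a=31^-4·(≡11), b=31^-2·(≡13) mod 31; (11|31)=-1, (13|31)=-1; (−1)^{-4·-2·15}·(-1)^-2·(-1)^-4 = +1.
v=∞: -87 < 0 and -8162 < 0  ⇒  (a,b)_∞ = -1.
v=3: a=3^15·(≡1), b=3^10·(≡1) mod 3; (1|3)=+1, (1|3)=+1; (−1)^{15·10·1}·(+1)^10·(+1)^15 = +1.
v=7: a=7^4·(≡4), b=7^1·(≡3) mod 7; (4|7)=+1, (3|7)=-1; (−1)^{4·1·3}·(+1)^1·(-1)^4 = +1.
v=53: a=53^2·(≡3), b=53^1·(≡20) mod 53; (3|53)=-1, (20|53)=-1; (−1)^{2·1·26}·(-1)^1·(-1)^2 = -1.
v=11: a=11^2·(≡1), b=11^1·(≡7) mod 11; (1|11)=+1, (7|11)=-1; (−1)^{2·1·5}·(+1)^1·(-1)^2 = +1.
v=5: a=5^-2·(≡3), b=5^-2·(≡2) mod 5; (3|5)=-1, (2|5)=-1; (−1)^{-2·-2·2}·(-1)^-2·(-1)^-2 = +1.
v=2: v_2(a)=16, v_2(b)=5; units ≡ 1, 7 (mod 8); ε·ε+αω+βω = 0·1+16·0+5·0 ≡ 0  ⇒  (a,b)_2 = +1.
v=29: a=29^3·(≡8), b=29^2·(≡7) mod 29; (8|29)=-1, (7|29)=+1; (−1)^{3·2·14}·(-1)^2·(+1)^3 = +1.
|Ram(-87, -8162)| = 2, even; anisotropic at {53, ∞}.

[53, inf]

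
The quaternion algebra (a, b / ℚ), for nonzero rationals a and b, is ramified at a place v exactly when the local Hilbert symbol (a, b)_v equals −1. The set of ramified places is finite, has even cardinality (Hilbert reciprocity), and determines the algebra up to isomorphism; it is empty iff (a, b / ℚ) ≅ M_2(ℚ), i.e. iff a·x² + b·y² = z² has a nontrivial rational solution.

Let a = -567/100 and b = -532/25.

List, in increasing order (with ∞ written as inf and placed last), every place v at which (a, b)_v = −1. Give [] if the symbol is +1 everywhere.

[19, inf]

Mod squares: a ≡ -7, b ≡ -133. Check v ∈ {∞, 2, 3, 5, 7, 19}.
v=2: v_2(a)=-2, v_2(b)=2; units ≡ 1, 3 (mod 8); ε·ε+αω+βω = 0·1+-2·1+2·0 ≡ 0  ⇒  (a,b)_2 = +1.
v=∞: -7 < 0 and -133 < 0  ⇒  (a,b)_∞ = -1.
v=7: a=7^1·(≡5), b=7^1·(≡2) mod 7; (5|7)=-1, (2|7)=+1; (−1)^{1·1·3}·(-1)^1·(+1)^1 = +1.
v=3: a=3^4·(≡2), b=3^0·(≡2) mod 3; (2|3)=-1, (2|3)=-1; (−1)^{4·0·1}·(-1)^0·(-1)^4 = +1.
v=5: a=5^-2·(≡2), b=5^-2·(≡3) mod 5; (2|5)=-1, (3|5)=-1; (−1)^{-2·-2·2}·(-1)^-2·(-1)^-2 = +1.
v=19: a=19^0·(≡12), b=19^1·(≡8) mod 19; (12|19)=-1, (8|19)=-1; (−1)^{0·1·9}·(-1)^1·(-1)^0 = -1.
Ram(-7, -133) = {19, ∞}; no ℚ_19-point on the conic.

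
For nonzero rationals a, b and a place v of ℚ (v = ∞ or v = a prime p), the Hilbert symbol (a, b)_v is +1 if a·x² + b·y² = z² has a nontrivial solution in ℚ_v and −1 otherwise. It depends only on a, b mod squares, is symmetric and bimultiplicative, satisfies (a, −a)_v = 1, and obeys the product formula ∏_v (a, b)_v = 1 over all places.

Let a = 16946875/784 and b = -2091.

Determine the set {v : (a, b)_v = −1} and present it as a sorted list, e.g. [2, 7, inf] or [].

[11, 17, 29, 41]

(a, b) ≡ (27115, -2091) mod (ℚ^×)²; places V = {2, 3, 5, 7, 11, 17, 29, 41, ∞}.
(a,b)_2: α=-4, β=0; u≡3, v≡5 (mod 8); ε(u)ε(v)=1·0, αω(v)=-4·1, βω(u)=0·1; sum ≡ 0  ⇒  +1.
(a,b)_41: α=0, u≡28; β=1, v≡31 (mod 41); (28|41)=-1, (31|41)=+1; sign (−1)^0·-1^1·+1^0 = -1.
(a,b)_11: α=1, u≡3; β=0, v≡10 (mod 11); (3|11)=+1, (10|11)=-1; sign (−1)^0·+1^0·-1^1 = -1.
(a,b)_5: α=5, u≡2; β=0, v≡4 (mod 5); (2|5)=-1, (4|5)=+1; sign (−1)^0·-1^0·+1^5 = +1.
(a,b)_∞: sgn(27115)=+, sgn(-2091)=−, so +1.
(a,b)_7: α=-2, u≡4; β=0, v≡2 (mod 7); (4|7)=+1, (2|7)=+1; sign (−1)^0·+1^0·+1^-2 = +1.
(a,b)_29: α=1, u≡25; β=0, v≡26 (mod 29); (25|29)=+1, (26|29)=-1; sign (−1)^0·+1^0·-1^1 = -1.
(a,b)_3: α=0, u≡1; β=1, v≡2 (mod 3); (1|3)=+1, (2|3)=-1; sign (−1)^0·+1^1·-1^0 = +1.
(a,b)_17: α=1, u≡6; β=1, v≡13 (mod 17); (6|17)=-1, (13|17)=+1; sign (−1)^0·-1^1·+1^1 = -1.
Ram(27115, -2091) = {11, 17, 29, 41}; no ℚ_11-point on the conic.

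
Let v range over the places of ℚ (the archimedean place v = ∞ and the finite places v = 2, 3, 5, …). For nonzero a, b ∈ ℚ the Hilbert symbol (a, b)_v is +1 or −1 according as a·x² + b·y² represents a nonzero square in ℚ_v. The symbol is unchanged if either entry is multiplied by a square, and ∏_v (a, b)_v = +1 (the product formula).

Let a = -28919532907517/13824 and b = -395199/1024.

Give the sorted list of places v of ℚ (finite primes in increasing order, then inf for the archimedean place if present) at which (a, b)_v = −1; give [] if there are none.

(a, b) ≡ (-142158, -4879) mod (ℚ^×)²; places V = {2, 3, 7, 17, 19, 23, 29, 31, 41, 43, ∞}.
(a,b)_23: α=2, u≡20; β=0, v≡20 (mod 23); (20|23)=-1, (20|23)=-1; sign (−1)^0·-1^0·-1^2 = +1.
(a,b)_31: α=2, u≡2; β=0, v≡20 (mod 31); (2|31)=+1, (20|31)=+1; sign (−1)^0·+1^0·+1^2 = +1.
(a,b)_17: α=0, u≡1; β=1, v≡15 (mod 17); (1|17)=+1, (15|17)=+1; sign (−1)^0·+1^1·+1^0 = +1.
(a,b)_41: α=0, u≡12; β=1, v≡4 (mod 41); (12|41)=-1, (4|41)=+1; sign (−1)^0·-1^1·+1^0 = -1.
(a,b)_∞: sgn(-142158)=−, sgn(-4879)=−, so -1.
(a,b)_3: α=-3, u≡2; β=4, v≡2 (mod 3); (2|3)=-1, (2|3)=-1; sign (−1)^0·-1^4·-1^-3 = -1.
(a,b)_19: α=1, u≡5; β=0, v≡9 (mod 19); (5|19)=+1, (9|19)=+1; sign (−1)^0·+1^0·+1^1 = +1.
(a,b)_43: α=1, u≡39; β=0, v≡9 (mod 43); (39|43)=-1, (9|43)=+1; sign (−1)^0·-1^0·+1^1 = +1.
(a,b)_7: α=4, u≡5; β=1, v≡6 (mod 7); (5|7)=-1, (6|7)=-1; sign (−1)^0·-1^1·-1^4 = -1.
(a,b)_29: α=1, u≡13; β=0, v≡24 (mod 29); (13|29)=+1, (24|29)=+1; sign (−1)^0·+1^0·+1^1 = +1.
(a,b)_2: α=-9, β=-10; u≡1, v≡1 (mod 8); ε(u)ε(v)=0·0, αω(v)=-9·0, βω(u)=-10·0; sum ≡ 0  ⇒  +1.
Ram(-142158, -4879) = {3, 7, 41, ∞}; no ℚ_3-point on the conic.

[3, 7, 41, inf]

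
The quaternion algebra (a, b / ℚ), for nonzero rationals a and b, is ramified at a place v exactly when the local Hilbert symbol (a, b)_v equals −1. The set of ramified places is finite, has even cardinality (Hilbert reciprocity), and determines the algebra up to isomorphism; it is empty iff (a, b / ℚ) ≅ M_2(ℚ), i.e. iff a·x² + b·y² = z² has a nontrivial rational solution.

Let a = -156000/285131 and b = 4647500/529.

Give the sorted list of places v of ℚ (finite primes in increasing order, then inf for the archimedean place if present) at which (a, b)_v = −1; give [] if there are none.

[3, 13]

Mod squares: a ≡ -4290, b ≡ 11. Check v ∈ {∞, 2, 3, 5, 7, 11, 13, 23}.
v=2: v_2(a)=5, v_2(b)=2; units ≡ 7, 3 (mod 8); ε·ε+αω+βω = 1·1+5·1+2·0 ≡ 0  ⇒  (a,b)_2 = +1.
v=∞: -4290 < 0 and 11 > 0  ⇒  (a,b)_∞ = +1.
v=3: a=3^1·(≡1), b=3^0·(≡2) mod 3; (1|3)=+1, (2|3)=-1; (−1)^{1·0·1}·(+1)^0·(-1)^1 = -1.
v=13: a=13^1·(≡6), b=13^2·(≡2) mod 13; (6|13)=-1, (2|13)=-1; (−1)^{1·2·6}·(-1)^2·(-1)^1 = -1.
v=23: a=23^-2·(≡17), b=23^-2·(≡5) mod 23; (17|23)=-1, (5|23)=-1; (−1)^{-2·-2·11}·(-1)^-2·(-1)^-2 = +1.
v=5: a=5^3·(≡2), b=5^4·(≡4) mod 5; (2|5)=-1, (4|5)=+1; (−1)^{3·4·2}·(-1)^4·(+1)^3 = +1.
v=7: a=7^-2·(≡1), b=7^0·(≡1) mod 7; (1|7)=+1, (1|7)=+1; (−1)^{-2·0·3}·(+1)^0·(+1)^-2 = +1.
v=11: a=11^-1·(≡7), b=11^1·(≡1) mod 11; (7|11)=-1, (1|11)=+1; (−1)^{-1·1·5}·(-1)^1·(+1)^-1 = +1.
(-4290, 11 / ℚ) ramifies at {3, 13}: a division algebra.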